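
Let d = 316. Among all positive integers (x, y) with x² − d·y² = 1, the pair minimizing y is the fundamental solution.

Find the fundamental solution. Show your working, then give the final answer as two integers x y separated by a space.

√316 = [17; 1,3,2,8,2,3,1,34, …], period ℓ=8 (even) → k=7
step 0: (17, 1)  from 17·(1,0) + (0,1)
step 1: (18, 1)  from 1·(17,1) + (1,0)
…
step 5: (2862, 161)  from 2·(1351,76) + (160,9)
step 6: (9937, 559)  from 3·(2862,161) + (1351,76)
step 7: (12799, 720)  from 1·(9937,559) + (2862,161)
→ (12799, 720).  Check: 12799²=163814401, 316·720²=163814400, difference 1.

12799 720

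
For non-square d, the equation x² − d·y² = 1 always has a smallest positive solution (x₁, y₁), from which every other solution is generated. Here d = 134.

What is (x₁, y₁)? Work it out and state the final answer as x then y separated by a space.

[11; 1,1,2,1,3,…,1,1,22] for √134; ℓ=14 ⇒ convergent index 13
k=0  a_k=11  p_k/q_k = 11/1
k=1  a_k=1  p_k/q_k = 12/1
k=2  a_k=1  p_k/q_k = 23/2
k=3  a_k=2  p_k/q_k = 58/5
k=4  a_k=1  p_k/q_k = 81/7
k=5  a_k=3  p_k/q_k = 301/26
…
k=7  a_k=10  p_k/q_k = 4121/356
k=8  a_k=1  p_k/q_k = 4503/389
k=9  a_k=3  p_k/q_k = 17630/1523
…
k=11  a_k=2  p_k/q_k = 61896/5347
k=12  a_k=1  p_k/q_k = 84029/7259
k=13  a_k=1  p_k/q_k = 145925/12606
→ (145925, 12606).  Check: 145925²=21294105625, 134·12606²=21294105624, difference 1.

145925 12606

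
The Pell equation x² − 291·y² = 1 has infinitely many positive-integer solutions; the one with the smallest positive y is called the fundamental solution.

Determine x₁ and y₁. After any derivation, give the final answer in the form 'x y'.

290 17

√291 → a₀=17, period (17,34); ℓ=2 even so k=1
a_0=17:  p_0=17·1+0=17,  q_0=17·0+1=1
a_1=17:  p_1=17·17+1=290,  q_1=17·1+0=17
→ (290, 17).  Check: 290²=84100, 291·17²=84099, difference 1.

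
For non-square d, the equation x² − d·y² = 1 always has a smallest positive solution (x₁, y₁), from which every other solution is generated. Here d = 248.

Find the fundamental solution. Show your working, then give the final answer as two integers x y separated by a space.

63 4

d=248: √d = [15; 1,2,1,30] (ℓ=4, even), read p_3/q_3
k=0  a_k=15  p_k/q_k = 15/1
…
k=2  a_k=2  p_k/q_k = 47/3
k=3  a_k=1  p_k/q_k = 63/4
(x₁, y₁) = (63, 4);  63² − 248·4² = 1 ✓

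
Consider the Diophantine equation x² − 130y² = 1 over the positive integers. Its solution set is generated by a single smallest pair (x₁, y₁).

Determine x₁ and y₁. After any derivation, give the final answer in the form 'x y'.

√130 → a₀=11, period (2,2,22); ℓ=3 odd so k=5
step 0: (11, 1)  from 11·(1,0) + (0,1)
…
step 2: (57, 5)  from 2·(23,2) + (11,1)
step 3: (1277, 112)  from 22·(57,5) + (23,2)
step 4: (2611, 229)  from 2·(1277,112) + (57,5)
step 5: (6499, 570)  from 2·(2611,229) + (1277,112)
→ (6499, 570).  Check: 6499²=42237001, 130·570²=42237000, difference 1.

6499 570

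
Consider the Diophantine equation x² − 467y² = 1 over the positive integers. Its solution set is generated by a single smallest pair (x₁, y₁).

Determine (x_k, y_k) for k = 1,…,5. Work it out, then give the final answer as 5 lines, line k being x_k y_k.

1625626 75225
5285319783751 244575431700
17183906517558380626 795176361465413175
55869210433019434807260001 2585318735566902940613400
181644882158758119549456134390626 8405522709648569143113732563625

[21; 1,1,1,1,3,…,1,1,42] for √467; ℓ=14 ⇒ convergent index 13
a_0=21:  p_0=21·1+0=21,  q_0=21·0+1=1
…
a_2=1:  p_2=1·22+21=43,  q_2=1·1+1=2
a_3=1:  p_3=1·43+22=65,  q_3=1·2+1=3
…
a_9=3:  p_9=3·82767+27164=275465,  q_9=3·3830+1257=12747
…
a_12=1:  p_12=1·633697+358232=991929,  q_12=1·29324+16577=45901
a_13=1:  p_13=1·991929+633697=1625626,  q_13=1·45901+29324=75225
(x₁, y₁) = (1625626, 75225);  1625626² − 467·75225² = 1 ✓
(1625626+75225√467)^2 = 5285319783751 + 244575431700√467
(1625626+75225√467)^3 = 17183906517558380626 + 795176361465413175√467
(1625626+75225√467)^4 = 55869210433019434807260001 + 2585318735566902940613400√467
(1625626+75225√467)^5 = 181644882158758119549456134390626 + 8405522709648569143113732563625√467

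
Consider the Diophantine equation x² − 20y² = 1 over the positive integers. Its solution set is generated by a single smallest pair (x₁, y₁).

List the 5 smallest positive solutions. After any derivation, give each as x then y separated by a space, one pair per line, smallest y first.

√20 = [4; 2,8, …], period ℓ=2 (even) → k=1
a_0=4:  p_0=4·1+0=4,  q_0=4·0+1=1
a_1=2:  p_1=2·4+1=9,  q_1=2·1+0=2
(x₁, y₁) = (9, 2);  9² − 20·2² = 1 ✓
k=2:  x_2 = 9·9+20·2·2 = 161,  y_2 = 9·2+2·9 = 36
k=3:  x_3 = 9·161+20·2·36 = 2889,  y_3 = 9·36+2·161 = 646
k=4:  x_4 = 9·2889+20·2·646 = 51841,  y_4 = 9·646+2·2889 = 11592
k=5:  x_5 = 9·51841+20·2·11592 = 930249,  y_5 = 9·11592+2·51841 = 208010

9 2
161 36
2889 646
51841 11592
930249 208010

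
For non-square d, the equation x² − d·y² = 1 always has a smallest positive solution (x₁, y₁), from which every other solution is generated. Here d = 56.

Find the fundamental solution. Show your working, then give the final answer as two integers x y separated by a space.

15 2

d=56: √d = [7; 2,14] (ℓ=2, even), read p_1/q_1
a_0=7:  p_0=7·1+0=7,  q_0=7·0+1=1
a_1=2:  p_1=2·7+1=15,  q_1=2·1+0=2
fundamental: x₁=15, y₁=2  (since 225 − 56·4 = 1)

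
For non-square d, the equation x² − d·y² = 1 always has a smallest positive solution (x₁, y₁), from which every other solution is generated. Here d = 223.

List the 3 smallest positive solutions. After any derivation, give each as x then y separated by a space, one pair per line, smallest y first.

224 15
100351 6720
44957024 3010545

[14; 1,13,1,28] for √223; ℓ=4 ⇒ convergent index 3
i=0: a=14 ⇒ p=14, q=1
i=1: a=1 ⇒ p=15, q=1
i=2: a=13 ⇒ p=209, q=14
i=3: a=1 ⇒ p=224, q=15
(x₁, y₁) = (224, 15);  224² − 223·15² = 1 ✓
(224+15√223)^2 = 100351 + 6720√223
(224+15√223)^3 = 44957024 + 3010545√223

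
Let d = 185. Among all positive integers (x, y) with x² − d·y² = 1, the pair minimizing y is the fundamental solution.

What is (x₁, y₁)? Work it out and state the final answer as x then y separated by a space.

9249 680

[13; 1,1,1,1,26] for √185; ℓ=5 ⇒ convergent index 9
step 0: (13, 1)  from 13·(1,0) + (0,1)
…
step 2: (27, 2)  from 1·(14,1) + (13,1)
step 3: (41, 3)  from 1·(27,2) + (14,1)
step 4: (68, 5)  from 1·(41,3) + (27,2)
step 5: (1809, 133)  from 26·(68,5) + (41,3)
…
step 7: (3686, 271)  from 1·(1877,138) + (1809,133)
step 8: (5563, 409)  from 1·(3686,271) + (1877,138)
step 9: (9249, 680)  from 1·(5563,409) + (3686,271)
→ (9249, 680).  Check: 9249²=85544001, 185·680²=85544000, difference 1.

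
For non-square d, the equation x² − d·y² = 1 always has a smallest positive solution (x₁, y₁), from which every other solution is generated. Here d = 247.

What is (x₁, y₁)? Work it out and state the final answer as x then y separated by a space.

85292 5427

[15; 1,2,1,1,9,1,9,1,1,2,1,30] for √247; ℓ=12 ⇒ convergent index 11
k=0  a_k=15  p_k/q_k = 15/1
k=1  a_k=1  p_k/q_k = 16/1
k=2  a_k=2  p_k/q_k = 47/3
…
k=5  a_k=9  p_k/q_k = 1053/67
…
k=10  a_k=2  p_k/q_k = 61089/3887
k=11  a_k=1  p_k/q_k = 85292/5427
fundamental: x₁=85292, y₁=5427  (since 7274725264 − 247·29452329 = 1)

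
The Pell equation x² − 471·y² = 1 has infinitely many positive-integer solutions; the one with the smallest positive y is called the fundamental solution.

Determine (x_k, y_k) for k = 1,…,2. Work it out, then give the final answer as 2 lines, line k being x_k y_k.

7838695 361188
122890278606049 5662485139320

√471 = [21; 1,2,2,1,3,…,2,1,42, …], period ℓ=14 (even) → k=13
k=0  a_k=21  p_k/q_k = 21/1
k=1  a_k=1  p_k/q_k = 22/1
k=2  a_k=2  p_k/q_k = 65/3
k=3  a_k=2  p_k/q_k = 152/7
…
k=5  a_k=3  p_k/q_k = 803/37
…
k=7  a_k=14  p_k/q_k = 48809/2249
…
k=9  a_k=3  p_k/q_k = 644804/29711
…
k=12  a_k=2  p_k/q_k = 5506953/253747
k=13  a_k=1  p_k/q_k = 7838695/361188
→ (7838695, 361188).  Check: 7838695²=61445139303025, 471·361188²=61445139303024, difference 1.
n=2: (7838695,361188)∘(7838695,361188) = (7838695·7838695+471·361188·361188, 7838695·361188+361188·7838695) = (122890278606049,5662485139320)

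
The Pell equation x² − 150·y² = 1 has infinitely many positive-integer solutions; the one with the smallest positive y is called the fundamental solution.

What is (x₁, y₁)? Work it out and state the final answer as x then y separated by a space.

49 4

√150 = [12; 4,24, …], period ℓ=2 (even) → k=1
i=0: a=12 ⇒ p=12, q=1
i=1: a=4 ⇒ p=49, q=4
(x₁, y₁) = (49, 4);  49² − 150·4² = 1 ✓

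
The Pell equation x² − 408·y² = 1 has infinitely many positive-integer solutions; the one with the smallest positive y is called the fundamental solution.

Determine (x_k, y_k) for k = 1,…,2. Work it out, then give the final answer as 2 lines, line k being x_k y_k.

√408 = [20; 5,40, …], period ℓ=2 (even) → k=1
step 0: (20, 1)  from 20·(1,0) + (0,1)
step 1: (101, 5)  from 5·(20,1) + (1,0)
→ (101, 5).  Check: 101²=10201, 408·5²=10200, difference 1.
n=2: (101,5)∘(101,5) = (101·101+408·5·5, 101·5+5·101) = (20401,1010)

101 5
20401 1010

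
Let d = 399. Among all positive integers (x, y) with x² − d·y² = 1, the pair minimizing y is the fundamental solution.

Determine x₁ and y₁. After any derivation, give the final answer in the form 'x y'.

√399 → a₀=19, period (1,38); ℓ=2 even so k=1
a_0=19:  p_0=19·1+0=19,  q_0=19·0+1=1
a_1=1:  p_1=1·19+1=20,  q_1=1·1+0=1
(x₁, y₁) = (20, 1);  20² − 399·1² = 1 ✓

20 1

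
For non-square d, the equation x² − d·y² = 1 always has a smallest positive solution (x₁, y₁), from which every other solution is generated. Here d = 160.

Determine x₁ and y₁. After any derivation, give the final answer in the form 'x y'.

√160 = [12; 1,1,1,5,1,1,1,24, …], period ℓ=8 (even) → k=7
k=0  a_k=12  p_k/q_k = 12/1
…
k=3  a_k=1  p_k/q_k = 38/3
…
k=5  a_k=1  p_k/q_k = 253/20
k=6  a_k=1  p_k/q_k = 468/37
k=7  a_k=1  p_k/q_k = 721/57
(x₁, y₁) = (721, 57);  721² − 160·57² = 1 ✓

721 57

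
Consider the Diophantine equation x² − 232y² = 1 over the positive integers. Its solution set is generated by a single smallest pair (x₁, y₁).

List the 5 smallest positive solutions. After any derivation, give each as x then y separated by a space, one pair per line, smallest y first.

√232 = [15; 4,3,7,3,4,30, …], period ℓ=6 (even) → k=5
k=0  a_k=15  p_k/q_k = 15/1
k=1  a_k=4  p_k/q_k = 61/4
…
k=4  a_k=3  p_k/q_k = 4539/298
k=5  a_k=4  p_k/q_k = 19603/1287
→ (19603, 1287).  Check: 19603²=384277609, 232·1287²=384277608, difference 1.
(19603+1287√232)^2 = 768555217 + 50458122√232
(19603+1287√232)^3 = 30131975818099 + 1978261129845√232
(19603+1287√232)^4 = 1181354243155834177 + 77559705806244948√232
(19603+1287√232)^5 = 46316174427035658925363 + 3040805823861378301443√232

19603 1287
768555217 50458122
30131975818099 1978261129845
1181354243155834177 77559705806244948
46316174427035658925363 3040805823861378301443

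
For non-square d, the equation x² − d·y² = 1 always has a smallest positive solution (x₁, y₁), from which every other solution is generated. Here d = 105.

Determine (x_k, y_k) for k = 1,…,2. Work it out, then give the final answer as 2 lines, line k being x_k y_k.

41 4
3361 328

[10; 4,20] for √105; ℓ=2 ⇒ convergent index 1
i=0: a=10 ⇒ p=10, q=1
i=1: a=4 ⇒ p=41, q=4
fundamental: x₁=41, y₁=4  (since 1681 − 105·16 = 1)
k=2:  x_2 = 41·41+105·4·4 = 3361,  y_2 = 41·4+4·41 = 328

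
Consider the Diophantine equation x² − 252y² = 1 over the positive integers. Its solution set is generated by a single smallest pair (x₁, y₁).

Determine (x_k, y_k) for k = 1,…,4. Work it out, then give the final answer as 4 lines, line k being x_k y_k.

[15; 1,6,1,30] for √252; ℓ=4 ⇒ convergent index 3
i=0: a=15 ⇒ p=15, q=1
i=1: a=1 ⇒ p=16, q=1
i=2: a=6 ⇒ p=111, q=7
i=3: a=1 ⇒ p=127, q=8
fundamental: x₁=127, y₁=8  (since 16129 − 252·64 = 1)
k=2:  x_2 = 127·127+252·8·8 = 32257,  y_2 = 127·8+8·127 = 2032
k=3:  x_3 = 127·32257+252·8·2032 = 8193151,  y_3 = 127·2032+8·32257 = 516120
k=4:  x_4 = 127·8193151+252·8·516120 = 2081028097,  y_4 = 127·516120+8·8193151 = 131092448

127 8
32257 2032
8193151 516120
2081028097 131092448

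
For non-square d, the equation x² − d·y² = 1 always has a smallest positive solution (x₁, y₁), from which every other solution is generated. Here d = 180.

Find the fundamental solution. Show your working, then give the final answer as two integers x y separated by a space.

[13; 2,2,2,26] for √180; ℓ=4 ⇒ convergent index 3
a_0=13:  p_0=13·1+0=13,  q_0=13·0+1=1
…
a_2=2:  p_2=2·27+13=67,  q_2=2·2+1=5
a_3=2:  p_3=2·67+27=161,  q_3=2·5+2=12
→ (161, 12).  Check: 161²=25921, 180·12²=25920, difference 1.

161 12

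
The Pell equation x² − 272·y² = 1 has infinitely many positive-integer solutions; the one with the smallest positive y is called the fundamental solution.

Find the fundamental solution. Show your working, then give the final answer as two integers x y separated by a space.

33 2

d=272: √d = [16; 2,32] (ℓ=2, even), read p_1/q_1
i=0: a=16 ⇒ p=16, q=1
i=1: a=2 ⇒ p=33, q=2
(x₁, y₁) = (33, 2);  33² − 272·2² = 1 ✓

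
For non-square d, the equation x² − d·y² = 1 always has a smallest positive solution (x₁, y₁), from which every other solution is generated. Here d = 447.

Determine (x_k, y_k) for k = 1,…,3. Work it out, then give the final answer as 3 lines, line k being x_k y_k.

148 7
43807 2072
12966724 613305

[21; 7,42] for √447; ℓ=2 ⇒ convergent index 1
k=0  a_k=21  p_k/q_k = 21/1
k=1  a_k=7  p_k/q_k = 148/7
→ (148, 7).  Check: 148²=21904, 447·7²=21903, difference 1.
k=2:  x_2 = 148·148+447·7·7 = 43807,  y_2 = 148·7+7·148 = 2072
k=3:  x_3 = 148·43807+447·7·2072 = 12966724,  y_3 = 148·2072+7·43807 = 613305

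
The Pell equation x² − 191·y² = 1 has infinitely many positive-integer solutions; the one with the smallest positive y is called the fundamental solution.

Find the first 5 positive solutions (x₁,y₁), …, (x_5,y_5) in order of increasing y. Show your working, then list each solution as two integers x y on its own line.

8994000 650783
161784071999999 11706284604000
2910171887135973018000 210572647456751349217
52348171905801720863712000001 3787780782452031563430792000
941638916241558444724564320044970000 68134600714746933190345629744650783

√191 → a₀=13, period (1,4,1,1,3,…,4,1,26); ℓ=16 even so k=15
step 0: (13, 1)  from 13·(1,0) + (0,1)
…
step 2: (69, 5)  from 4·(14,1) + (13,1)
…
step 5: (539, 39)  from 3·(152,11) + (83,6)
step 6: (1230, 89)  from 2·(539,39) + (152,11)
…
step 8: (40217, 2910)  from 13·(2999,217) + (1230,89)
step 9: (83433, 6037)  from 2·(40217,2910) + (2999,217)
step 10: (207083, 14984)  from 2·(83433,6037) + (40217,2910)
step 11: (704682, 50989)  from 3·(207083,14984) + (83433,6037)
…
step 14: (7377553, 533821)  from 4·(1616447,116962) + (911765,65973)
step 15: (8994000, 650783)  from 1·(7377553,533821) + (1616447,116962)
fundamental: x₁=8994000, y₁=650783  (since 80892036000000 − 191·423518513089 = 1)
n=2: (8994000,650783)∘(8994000,650783) = (8994000·8994000+191·650783·650783, 8994000·650783+650783·8994000) = (161784071999999,11706284604000)
n=3: (161784071999999,11706284604000)∘(8994000,650783) = (8994000·161784071999999+191·650783·11706284604000, 8994000·11706284604000+650783·161784071999999) = (2910171887135973018000,210572647456751349217)
n=4: (2910171887135973018000,210572647456751349217)∘(8994000,650783) = (8994000·2910171887135973018000+191·650783·210572647456751349217, 8994000·210572647456751349217+650783·2910171887135973018000) = (52348171905801720863712000001,3787780782452031563430792000)
n=5: (52348171905801720863712000001,3787780782452031563430792000)∘(8994000,650783) = (8994000·52348171905801720863712000001+191·650783·3787780782452031563430792000, 8994000·3787780782452031563430792000+650783·52348171905801720863712000001) = (941638916241558444724564320044970000,68134600714746933190345629744650783)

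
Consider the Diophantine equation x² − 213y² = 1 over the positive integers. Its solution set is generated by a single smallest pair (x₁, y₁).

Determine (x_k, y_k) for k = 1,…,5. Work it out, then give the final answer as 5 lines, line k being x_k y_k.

[14; 1,1,2,6,1,8,1,6,2,1,1,28] for √213; ℓ=12 ⇒ convergent index 11
step 0: (14, 1)  from 14·(1,0) + (0,1)
…
step 3: (73, 5)  from 2·(29,2) + (15,1)
step 4: (467, 32)  from 6·(73,5) + (29,2)
step 5: (540, 37)  from 1·(467,32) + (73,5)
step 6: (4787, 328)  from 8·(540,37) + (467,32)
…
step 8: (36749, 2518)  from 6·(5327,365) + (4787,328)
…
step 10: (115574, 7919)  from 1·(78825,5401) + (36749,2518)
step 11: (194399, 13320)  from 1·(115574,7919) + (78825,5401)
→ (194399, 13320).  Check: 194399²=37790971201, 213·13320²=37790971200, difference 1.
k=2:  x_2 = 194399·194399+213·13320·13320 = 75581942401,  y_2 = 194399·13320+13320·194399 = 5178789360
k=3:  x_3 = 194399·75581942401+213·13320·5178789360 = 29386108041429599,  y_3 = 194399·5178789360+13320·75581942401 = 2013502945575960
k=4:  x_4 = 194399·29386108041429599+213·13320·2013502945575960 = 11425260034216163289601,  y_4 = 194399·2013502945575960+13320·29386108041429599 = 782845918228863306720
k=5:  x_5 = 194399·11425260034216163289601+213·13320·782845918228863306720 = 4442118250753789746628859999,  y_5 = 194399·782845918228863306720+13320·11425260034216163289601 = 304368927313532092980546600

194399 13320
75581942401 5178789360
29386108041429599 2013502945575960
11425260034216163289601 782845918228863306720
4442118250753789746628859999 304368927313532092980546600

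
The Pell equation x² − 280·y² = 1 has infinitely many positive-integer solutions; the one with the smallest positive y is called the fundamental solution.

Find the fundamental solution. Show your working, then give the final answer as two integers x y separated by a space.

√280 = [16; 1,2,1,2,1,32, …], period ℓ=6 (even) → k=5
k=0  a_k=16  p_k/q_k = 16/1
k=1  a_k=1  p_k/q_k = 17/1
k=2  a_k=2  p_k/q_k = 50/3
…
k=4  a_k=2  p_k/q_k = 184/11
k=5  a_k=1  p_k/q_k = 251/15
→ (251, 15).  Check: 251²=63001, 280·15²=63000, difference 1.

251 15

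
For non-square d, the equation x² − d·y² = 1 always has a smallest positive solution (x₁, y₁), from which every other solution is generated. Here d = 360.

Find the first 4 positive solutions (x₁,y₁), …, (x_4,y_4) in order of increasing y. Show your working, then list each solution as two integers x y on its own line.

[18; 1,36] for √360; ℓ=2 ⇒ convergent index 1
step 0: (18, 1)  from 18·(1,0) + (0,1)
step 1: (19, 1)  from 1·(18,1) + (1,0)
(x₁, y₁) = (19, 1);  19² − 360·1² = 1 ✓
(x_2, y_2) = (19·19 + 360·1·1, 19·1 + 1·19) = (721, 38)
(x_3, y_3) = (19·721 + 360·1·38, 19·38 + 1·721) = (27379, 1443)
(x_4, y_4) = (19·27379 + 360·1·1443, 19·1443 + 1·27379) = (1039681, 54796)

19 1
721 38
27379 1443
1039681 54796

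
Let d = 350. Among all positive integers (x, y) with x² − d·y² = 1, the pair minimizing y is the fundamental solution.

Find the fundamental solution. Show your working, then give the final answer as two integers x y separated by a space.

√350 → a₀=18, period (1,2,2,2,1,36); ℓ=6 even so k=5
i=0: a=18 ⇒ p=18, q=1
i=1: a=1 ⇒ p=19, q=1
i=2: a=2 ⇒ p=56, q=3
…
i=4: a=2 ⇒ p=318, q=17
i=5: a=1 ⇒ p=449, q=24
→ (449, 24).  Check: 449²=201601, 350·24²=201600, difference 1.

449 24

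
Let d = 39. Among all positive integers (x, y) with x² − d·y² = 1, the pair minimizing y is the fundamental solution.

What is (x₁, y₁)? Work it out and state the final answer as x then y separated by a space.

√39 → a₀=6, period (4,12); ℓ=2 even so k=1
i=0: a=6 ⇒ p=6, q=1
i=1: a=4 ⇒ p=25, q=4
(x₁, y₁) = (25, 4);  25² − 39·4² = 1 ✓

25 4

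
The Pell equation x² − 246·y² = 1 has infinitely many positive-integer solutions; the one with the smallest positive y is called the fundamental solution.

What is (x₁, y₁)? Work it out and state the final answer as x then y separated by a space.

88805 5662

d=246: √d = [15; 1,2,5,1,14,1,5,2,1,30] (ℓ=10, even), read p_9/q_9
k=0  a_k=15  p_k/q_k = 15/1
…
k=4  a_k=1  p_k/q_k = 298/19
k=5  a_k=14  p_k/q_k = 4423/282
…
k=8  a_k=2  p_k/q_k = 60777/3875
k=9  a_k=1  p_k/q_k = 88805/5662
→ (88805, 5662).  Check: 88805²=7886328025, 246·5662²=7886328024, difference 1.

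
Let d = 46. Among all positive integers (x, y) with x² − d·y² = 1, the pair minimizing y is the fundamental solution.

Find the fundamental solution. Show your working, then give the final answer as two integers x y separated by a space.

24335 3588

[6; 1,3,1,1,2,6,2,1,1,3,1,12] for √46; ℓ=12 ⇒ convergent index 11
k=0  a_k=6  p_k/q_k = 6/1
k=1  a_k=1  p_k/q_k = 7/1
k=2  a_k=3  p_k/q_k = 27/4
k=3  a_k=1  p_k/q_k = 34/5
…
k=10  a_k=3  p_k/q_k = 19038/2807
k=11  a_k=1  p_k/q_k = 24335/3588
fundamental: x₁=24335, y₁=3588  (since 592192225 − 46·12873744 = 1)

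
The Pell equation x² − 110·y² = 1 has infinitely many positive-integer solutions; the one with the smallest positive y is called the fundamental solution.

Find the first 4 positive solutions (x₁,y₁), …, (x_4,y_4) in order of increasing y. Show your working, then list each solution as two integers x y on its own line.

√110 → a₀=10, period (2,20); ℓ=2 even so k=1
i=0: a=10 ⇒ p=10, q=1
i=1: a=2 ⇒ p=21, q=2
→ (21, 2).  Check: 21²=441, 110·2²=440, difference 1.
(x_2, y_2) = (21·21 + 110·2·2, 21·2 + 2·21) = (881, 84)
(x_3, y_3) = (21·881 + 110·2·84, 21·84 + 2·881) = (36981, 3526)
(x_4, y_4) = (21·36981 + 110·2·3526, 21·3526 + 2·36981) = (1552321, 148008)

21 2
881 84
36981 3526
1552321 148008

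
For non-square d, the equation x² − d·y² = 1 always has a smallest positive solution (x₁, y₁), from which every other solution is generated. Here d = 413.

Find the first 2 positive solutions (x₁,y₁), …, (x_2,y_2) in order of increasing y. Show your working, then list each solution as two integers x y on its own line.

113399 5580
25718666401 1265532840

√413 → a₀=20, period (3,9,1,4,1,9,3,40); ℓ=8 even so k=7
a_0=20:  p_0=20·1+0=20,  q_0=20·0+1=1
…
a_5=1:  p_5=1·3089+630=3719,  q_5=1·152+31=183
a_6=9:  p_6=9·3719+3089=36560,  q_6=9·183+152=1799
a_7=3:  p_7=3·36560+3719=113399,  q_7=3·1799+183=5580
fundamental: x₁=113399, y₁=5580  (since 12859333201 − 413·31136400 = 1)
k=2:  x_2 = 113399·113399+413·5580·5580 = 25718666401,  y_2 = 113399·5580+5580·113399 = 1265532840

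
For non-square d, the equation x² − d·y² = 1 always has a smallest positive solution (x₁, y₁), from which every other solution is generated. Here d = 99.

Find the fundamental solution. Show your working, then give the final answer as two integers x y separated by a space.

√99 → a₀=9, period (1,18); ℓ=2 even so k=1
step 0: (9, 1)  from 9·(1,0) + (0,1)
step 1: (10, 1)  from 1·(9,1) + (1,0)
(x₁, y₁) = (10, 1);  10² − 99·1² = 1 ✓

10 1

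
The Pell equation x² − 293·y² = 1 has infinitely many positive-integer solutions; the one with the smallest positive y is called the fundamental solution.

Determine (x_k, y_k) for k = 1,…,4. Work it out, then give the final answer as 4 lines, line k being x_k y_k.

d=293: √d = [17; 8,1,1,8,34] (ℓ=5, odd), read p_9/q_9
a_0=17:  p_0=17·1+0=17,  q_0=17·0+1=1
a_1=8:  p_1=8·17+1=137,  q_1=8·1+0=8
a_2=1:  p_2=1·137+17=154,  q_2=1·8+1=9
a_3=1:  p_3=1·154+137=291,  q_3=1·9+8=17
…
a_5=34:  p_5=34·2482+291=84679,  q_5=34·145+17=4947
a_6=8:  p_6=8·84679+2482=679914,  q_6=8·4947+145=39721
…
a_8=1:  p_8=1·764593+679914=1444507,  q_8=1·44668+39721=84389
a_9=8:  p_9=8·1444507+764593=12320649,  q_9=8·84389+44668=719780
fundamental: x₁=12320649, y₁=719780  (since 151798391781201 − 293·518083248400 = 1)
(12320649+719780√293)^2 = 303596783562401 + 17736313474440√293
(12320649+719780√293)^3 = 7481018815602612315849 + 437045785745090703340√293
(12320649+719780√293)^4 = 184342013978870716056521769601 + 10769375446188914321717060880√293

12320649 719780
303596783562401 17736313474440
7481018815602612315849 437045785745090703340
184342013978870716056521769601 10769375446188914321717060880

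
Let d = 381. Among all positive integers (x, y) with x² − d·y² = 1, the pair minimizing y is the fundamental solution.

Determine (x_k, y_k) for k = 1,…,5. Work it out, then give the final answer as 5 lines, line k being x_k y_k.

1015 52
2060449 105560
4182710455 214286748
8490900163201 435001992880
17236523148587575 883053831259652

√381 → a₀=19, period (1,1,12,1,1,38); ℓ=6 even so k=5
k=0  a_k=19  p_k/q_k = 19/1
k=1  a_k=1  p_k/q_k = 20/1
…
k=3  a_k=12  p_k/q_k = 488/25
k=4  a_k=1  p_k/q_k = 527/27
k=5  a_k=1  p_k/q_k = 1015/52
→ (1015, 52).  Check: 1015²=1030225, 381·52²=1030224, difference 1.
(x_2, y_2) = (1015·1015 + 381·52·52, 1015·52 + 52·1015) = (2060449, 105560)
(x_3, y_3) = (1015·2060449 + 381·52·105560, 1015·105560 + 52·2060449) = (4182710455, 214286748)
(x_4, y_4) = (1015·4182710455 + 381·52·214286748, 1015·214286748 + 52·4182710455) = (8490900163201, 435001992880)
(x_5, y_5) = (1015·8490900163201 + 381·52·435001992880, 1015·435001992880 + 52·8490900163201) = (17236523148587575, 883053831259652)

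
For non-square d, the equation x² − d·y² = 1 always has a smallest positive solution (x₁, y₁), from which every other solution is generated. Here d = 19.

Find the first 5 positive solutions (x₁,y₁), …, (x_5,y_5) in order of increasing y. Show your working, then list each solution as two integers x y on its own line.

170 39
57799 13260
19651490 4508361
6681448801 1532829480
2271672940850 521157514839

√19 = [4; 2,1,3,1,2,8, …], period ℓ=6 (even) → k=5
k=0  a_k=4  p_k/q_k = 4/1
k=1  a_k=2  p_k/q_k = 9/2
k=2  a_k=1  p_k/q_k = 13/3
…
k=4  a_k=1  p_k/q_k = 61/14
k=5  a_k=2  p_k/q_k = 170/39
(x₁, y₁) = (170, 39);  170² − 19·39² = 1 ✓
(170+39√19)^2 = 57799 + 13260√19
(170+39√19)^3 = 19651490 + 4508361√19
(170+39√19)^4 = 6681448801 + 1532829480√19
(170+39√19)^5 = 2271672940850 + 521157514839√19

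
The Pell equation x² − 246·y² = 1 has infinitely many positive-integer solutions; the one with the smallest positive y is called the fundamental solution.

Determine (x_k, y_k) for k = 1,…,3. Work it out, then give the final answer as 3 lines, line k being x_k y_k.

88805 5662
15772656049 1005627820
2801381440774085 178609557104538

√246 → a₀=15, period (1,2,5,1,14,1,5,2,1,30); ℓ=10 even so k=9
a_0=15:  p_0=15·1+0=15,  q_0=15·0+1=1
a_1=1:  p_1=1·15+1=16,  q_1=1·1+0=1
…
a_3=5:  p_3=5·47+16=251,  q_3=5·3+1=16
…
a_6=1:  p_6=1·4423+298=4721,  q_6=1·282+19=301
a_7=5:  p_7=5·4721+4423=28028,  q_7=5·301+282=1787
a_8=2:  p_8=2·28028+4721=60777,  q_8=2·1787+301=3875
a_9=1:  p_9=1·60777+28028=88805,  q_9=1·3875+1787=5662
fundamental: x₁=88805, y₁=5662  (since 7886328025 − 246·32058244 = 1)
k=2:  x_2 = 88805·88805+246·5662·5662 = 15772656049,  y_2 = 88805·5662+5662·88805 = 1005627820
k=3:  x_3 = 88805·15772656049+246·5662·1005627820 = 2801381440774085,  y_3 = 88805·1005627820+5662·15772656049 = 178609557104538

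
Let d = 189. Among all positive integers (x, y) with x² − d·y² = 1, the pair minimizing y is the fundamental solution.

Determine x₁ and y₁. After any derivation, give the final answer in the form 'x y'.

55 4

[13; 1,2,1,26] for √189; ℓ=4 ⇒ convergent index 3
step 0: (13, 1)  from 13·(1,0) + (0,1)
step 1: (14, 1)  from 1·(13,1) + (1,0)
step 2: (41, 3)  from 2·(14,1) + (13,1)
step 3: (55, 4)  from 1·(41,3) + (14,1)
→ (55, 4).  Check: 55²=3025, 189·4²=3024, difference 1.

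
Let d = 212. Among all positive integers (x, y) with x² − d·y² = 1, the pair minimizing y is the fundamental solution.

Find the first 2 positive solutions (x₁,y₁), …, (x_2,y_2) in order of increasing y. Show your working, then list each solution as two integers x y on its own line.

66249 4550
8777860001 602865900

√212 = [14; 1,1,3,1,1,…,1,1,28, …], period ℓ=14 (even) → k=13
a_0=14:  p_0=14·1+0=14,  q_0=14·0+1=1
…
a_3=3:  p_3=3·29+15=102,  q_3=3·2+1=7
…
a_7=6:  p_7=6·364+233=2417,  q_7=6·25+16=166
a_8=1:  p_8=1·2417+364=2781,  q_8=1·166+25=191
…
a_12=1:  p_12=1·29135+7979=37114,  q_12=1·2001+548=2549
a_13=1:  p_13=1·37114+29135=66249,  q_13=1·2549+2001=4550
fundamental: x₁=66249, y₁=4550  (since 4388930001 − 212·20702500 = 1)
(66249+4550√212)^2 = 8777860001 + 602865900√212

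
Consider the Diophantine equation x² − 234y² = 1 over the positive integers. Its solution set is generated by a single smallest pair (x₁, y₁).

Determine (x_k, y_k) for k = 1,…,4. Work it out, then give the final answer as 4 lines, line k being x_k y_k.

5201 340
54100801 3536680
562756526801 36788545020
5853793337683201 382674441761360

[15; 3,2,1,2,1,2,3,30] for √234; ℓ=8 ⇒ convergent index 7
step 0: (15, 1)  from 15·(1,0) + (0,1)
step 1: (46, 3)  from 3·(15,1) + (1,0)
step 2: (107, 7)  from 2·(46,3) + (15,1)
…
step 6: (1545, 101)  from 2·(566,37) + (413,27)
step 7: (5201, 340)  from 3·(1545,101) + (566,37)
→ (5201, 340).  Check: 5201²=27050401, 234·340²=27050400, difference 1.
(5201+340√234)^2 = 54100801 + 3536680√234
(5201+340√234)^3 = 562756526801 + 36788545020√234
(5201+340√234)^4 = 5853793337683201 + 382674441761360√234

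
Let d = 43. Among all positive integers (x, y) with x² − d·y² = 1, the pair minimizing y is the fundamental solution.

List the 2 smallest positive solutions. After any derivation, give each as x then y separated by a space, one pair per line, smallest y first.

3482 531
24248647 3697884

[6; 1,1,3,1,5,1,3,1,1,12] for √43; ℓ=10 ⇒ convergent index 9
k=0  a_k=6  p_k/q_k = 6/1
k=1  a_k=1  p_k/q_k = 7/1
…
k=8  a_k=1  p_k/q_k = 1941/296
k=9  a_k=1  p_k/q_k = 3482/531
fundamental: x₁=3482, y₁=531  (since 12124324 − 43·281961 = 1)
k=2:  x_2 = 3482·3482+43·531·531 = 24248647,  y_2 = 3482·531+531·3482 = 3697884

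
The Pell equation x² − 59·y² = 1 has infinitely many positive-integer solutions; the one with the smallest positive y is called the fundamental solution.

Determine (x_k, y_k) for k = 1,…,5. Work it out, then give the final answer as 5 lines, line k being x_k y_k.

530 69
561799 73140
595506410 77528331
631236232801 82179957720
669109811262650 87110677654869

d=59: √d = [7; 1,2,7,2,1,14] (ℓ=6, even), read p_5/q_5
step 0: (7, 1)  from 7·(1,0) + (0,1)
step 1: (8, 1)  from 1·(7,1) + (1,0)
…
step 4: (361, 47)  from 2·(169,22) + (23,3)
step 5: (530, 69)  from 1·(361,47) + (169,22)
→ (530, 69).  Check: 530²=280900, 59·69²=280899, difference 1.
k=2:  x_2 = 530·530+59·69·69 = 561799,  y_2 = 530·69+69·530 = 73140
k=3:  x_3 = 530·561799+59·69·73140 = 595506410,  y_3 = 530·73140+69·561799 = 77528331
k=4:  x_4 = 530·595506410+59·69·77528331 = 631236232801,  y_4 = 530·77528331+69·595506410 = 82179957720
k=5:  x_5 = 530·631236232801+59·69·82179957720 = 669109811262650,  y_5 = 530·82179957720+69·631236232801 = 87110677654869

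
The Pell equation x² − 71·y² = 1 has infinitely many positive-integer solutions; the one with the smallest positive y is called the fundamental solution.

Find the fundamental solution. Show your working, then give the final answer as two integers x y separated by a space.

√71 → a₀=8, period (2,2,1,7,1,2,2,16); ℓ=8 even so k=7
a_0=8:  p_0=8·1+0=8,  q_0=8·0+1=1
a_1=2:  p_1=2·8+1=17,  q_1=2·1+0=2
a_2=2:  p_2=2·17+8=42,  q_2=2·2+1=5
a_3=1:  p_3=1·42+17=59,  q_3=1·5+2=7
a_4=7:  p_4=7·59+42=455,  q_4=7·7+5=54
a_5=1:  p_5=1·455+59=514,  q_5=1·54+7=61
a_6=2:  p_6=2·514+455=1483,  q_6=2·61+54=176
a_7=2:  p_7=2·1483+514=3480,  q_7=2·176+61=413
(x₁, y₁) = (3480, 413);  3480² − 71·413² = 1 ✓

3480 413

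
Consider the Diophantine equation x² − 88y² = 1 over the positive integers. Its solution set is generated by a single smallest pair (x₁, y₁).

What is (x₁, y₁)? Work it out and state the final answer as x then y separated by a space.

[9; 2,1,1,1,2,18] for √88; ℓ=6 ⇒ convergent index 5
a_0=9:  p_0=9·1+0=9,  q_0=9·0+1=1
…
a_2=1:  p_2=1·19+9=28,  q_2=1·2+1=3
a_3=1:  p_3=1·28+19=47,  q_3=1·3+2=5
a_4=1:  p_4=1·47+28=75,  q_4=1·5+3=8
a_5=2:  p_5=2·75+47=197,  q_5=2·8+5=21
→ (197, 21).  Check: 197²=38809, 88·21²=38808, difference 1.

197 21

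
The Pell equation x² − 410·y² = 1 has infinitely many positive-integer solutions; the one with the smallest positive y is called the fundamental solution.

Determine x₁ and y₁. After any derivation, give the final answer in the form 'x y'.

[20; 4,40] for √410; ℓ=2 ⇒ convergent index 1
a_0=20:  p_0=20·1+0=20,  q_0=20·0+1=1
a_1=4:  p_1=4·20+1=81,  q_1=4·1+0=4
→ (81, 4).  Check: 81²=6561, 410·4²=6560, difference 1.

81 4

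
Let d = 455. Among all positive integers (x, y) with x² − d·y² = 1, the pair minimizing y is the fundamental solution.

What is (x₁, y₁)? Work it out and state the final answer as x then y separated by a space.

√455 → a₀=21, period (3,42); ℓ=2 even so k=1
i=0: a=21 ⇒ p=21, q=1
i=1: a=3 ⇒ p=64, q=3
(x₁, y₁) = (64, 3);  64² − 455·3² = 1 ✓

64 3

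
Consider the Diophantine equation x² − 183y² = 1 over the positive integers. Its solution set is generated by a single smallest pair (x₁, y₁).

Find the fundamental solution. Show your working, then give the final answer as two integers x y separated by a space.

√183 = [13; 1,1,8,1,1,26, …], period ℓ=6 (even) → k=5
i=0: a=13 ⇒ p=13, q=1
i=1: a=1 ⇒ p=14, q=1
i=2: a=1 ⇒ p=27, q=2
i=3: a=8 ⇒ p=230, q=17
i=4: a=1 ⇒ p=257, q=19
i=5: a=1 ⇒ p=487, q=36
→ (487, 36).  Check: 487²=237169, 183·36²=237168, difference 1.

487 36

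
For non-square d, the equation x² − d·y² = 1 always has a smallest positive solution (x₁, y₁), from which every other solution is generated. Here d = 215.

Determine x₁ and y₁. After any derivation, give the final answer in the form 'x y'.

44 3

√215 = [14; 1,1,1,28, …], period ℓ=4 (even) → k=3
k=0  a_k=14  p_k/q_k = 14/1
k=1  a_k=1  p_k/q_k = 15/1
k=2  a_k=1  p_k/q_k = 29/2
k=3  a_k=1  p_k/q_k = 44/3
fundamental: x₁=44, y₁=3  (since 1936 − 215·9 = 1)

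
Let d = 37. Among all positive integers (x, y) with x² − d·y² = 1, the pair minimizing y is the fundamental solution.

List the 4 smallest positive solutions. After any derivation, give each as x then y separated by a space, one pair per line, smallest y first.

√37 = [6; 12, …], period ℓ=1 (odd) → k=1
step 0: (6, 1)  from 6·(1,0) + (0,1)
step 1: (73, 12)  from 12·(6,1) + (1,0)
→ (73, 12).  Check: 73²=5329, 37·12²=5328, difference 1.
(x_2, y_2) = (73·73 + 37·12·12, 73·12 + 12·73) = (10657, 1752)
(x_3, y_3) = (73·10657 + 37·12·1752, 73·1752 + 12·10657) = (1555849, 255780)
(x_4, y_4) = (73·1555849 + 37·12·255780, 73·255780 + 12·1555849) = (227143297, 37342128)

73 12
10657 1752
1555849 255780
227143297 37342128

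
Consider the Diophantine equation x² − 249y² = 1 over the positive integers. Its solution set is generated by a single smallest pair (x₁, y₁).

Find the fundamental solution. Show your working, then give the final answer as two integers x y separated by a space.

8553815 542076

[15; 1,3,1,1,5,…,3,1,30] for √249; ℓ=16 ⇒ convergent index 15
k=0  a_k=15  p_k/q_k = 15/1
k=1  a_k=1  p_k/q_k = 16/1
k=2  a_k=3  p_k/q_k = 63/4
k=3  a_k=1  p_k/q_k = 79/5
k=4  a_k=1  p_k/q_k = 142/9
…
k=7  a_k=3  p_k/q_k = 3582/227
k=8  a_k=10  p_k/q_k = 36751/2329
…
k=10  a_k=1  p_k/q_k = 150586/9543
…
k=14  a_k=3  p_k/q_k = 6669699/422675
k=15  a_k=1  p_k/q_k = 8553815/542076
fundamental: x₁=8553815, y₁=542076  (since 73167751054225 − 249·293846389776 = 1)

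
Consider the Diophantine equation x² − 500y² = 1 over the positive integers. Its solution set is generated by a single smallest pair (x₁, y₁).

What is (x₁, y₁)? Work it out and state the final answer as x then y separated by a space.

d=500: √d = [22; 2,1,3,2,1,…,1,2,44] (ℓ=14, even), read p_13/q_13
i=0: a=22 ⇒ p=22, q=1
…
i=2: a=1 ⇒ p=67, q=3
…
i=4: a=2 ⇒ p=559, q=25
i=5: a=1 ⇒ p=805, q=36
…
i=7: a=10 ⇒ p=14445, q=646
…
i=10: a=2 ⇒ p=76317, q=3413
i=11: a=3 ⇒ p=259205, q=11592
i=12: a=1 ⇒ p=335522, q=15005
i=13: a=2 ⇒ p=930249, q=41602
(x₁, y₁) = (930249, 41602);  930249² − 500·41602² = 1 ✓

930249 41602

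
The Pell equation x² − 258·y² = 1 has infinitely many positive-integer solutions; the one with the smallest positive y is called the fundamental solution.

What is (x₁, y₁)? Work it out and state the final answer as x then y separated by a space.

√258 = [16; 16,32, …], period ℓ=2 (even) → k=1
k=0  a_k=16  p_k/q_k = 16/1
k=1  a_k=16  p_k/q_k = 257/16
fundamental: x₁=257, y₁=16  (since 66049 − 258·256 = 1)

257 16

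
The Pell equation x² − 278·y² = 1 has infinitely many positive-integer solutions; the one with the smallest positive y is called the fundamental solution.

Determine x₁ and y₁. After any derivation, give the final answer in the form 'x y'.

√278 → a₀=16, period (1,2,16,2,1,32); ℓ=6 even so k=5
a_0=16:  p_0=16·1+0=16,  q_0=16·0+1=1
…
a_4=2:  p_4=2·817+50=1684,  q_4=2·49+3=101
a_5=1:  p_5=1·1684+817=2501,  q_5=1·101+49=150
(x₁, y₁) = (2501, 150);  2501² − 278·150² = 1 ✓

2501 150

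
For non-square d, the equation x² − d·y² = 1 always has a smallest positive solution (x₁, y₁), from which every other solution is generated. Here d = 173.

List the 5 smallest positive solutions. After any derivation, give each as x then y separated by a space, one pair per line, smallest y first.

d=173: √d = [13; 6,1,1,6,26] (ℓ=5, odd), read p_9/q_9
a_0=13:  p_0=13·1+0=13,  q_0=13·0+1=1
a_1=6:  p_1=6·13+1=79,  q_1=6·1+0=6
…
a_3=1:  p_3=1·92+79=171,  q_3=1·7+6=13
a_4=6:  p_4=6·171+92=1118,  q_4=6·13+7=85
a_5=26:  p_5=26·1118+171=29239,  q_5=26·85+13=2223
a_6=6:  p_6=6·29239+1118=176552,  q_6=6·2223+85=13423
a_7=1:  p_7=1·176552+29239=205791,  q_7=1·13423+2223=15646
a_8=1:  p_8=1·205791+176552=382343,  q_8=1·15646+13423=29069
a_9=6:  p_9=6·382343+205791=2499849,  q_9=6·29069+15646=190060
(x₁, y₁) = (2499849, 190060);  2499849² − 173·190060² = 1 ✓
(2499849+190060√173)^2 = 12498490045601 + 950242601880√173
(2499849+190060√173)^3 = 62488675684008728649 + 4750926036134042180√173
(2499849+190060√173)^4 = 312424506839974574118902401 + 23753195401006348176659760√173
(2499849+190060√173)^5 = 1562028181998744709597444087746249 + 118758803540015886040113314710300√173

2499849 190060
12498490045601 950242601880
62488675684008728649 4750926036134042180
312424506839974574118902401 23753195401006348176659760
1562028181998744709597444087746249 118758803540015886040113314710300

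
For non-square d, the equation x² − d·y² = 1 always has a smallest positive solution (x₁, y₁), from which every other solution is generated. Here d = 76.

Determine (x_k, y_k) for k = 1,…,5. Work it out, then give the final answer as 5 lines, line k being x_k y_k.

57799 6630
6681448801 766414740
772362118440199 88596011107890
89283516160768675201 10241521691283453480
10320995900380175197444999 1183899424380388644273150

[8; 1,2,1,1,5,4,5,1,1,2,1,16] for √76; ℓ=12 ⇒ convergent index 11
step 0: (8, 1)  from 8·(1,0) + (0,1)
step 1: (9, 1)  from 1·(8,1) + (1,0)
step 2: (26, 3)  from 2·(9,1) + (8,1)
step 3: (35, 4)  from 1·(26,3) + (9,1)
…
step 5: (340, 39)  from 5·(61,7) + (35,4)
…
step 7: (7445, 854)  from 5·(1421,163) + (340,39)
step 8: (8866, 1017)  from 1·(7445,854) + (1421,163)
step 9: (16311, 1871)  from 1·(8866,1017) + (7445,854)
step 10: (41488, 4759)  from 2·(16311,1871) + (8866,1017)
step 11: (57799, 6630)  from 1·(41488,4759) + (16311,1871)
fundamental: x₁=57799, y₁=6630  (since 3340724401 − 76·43956900 = 1)
k=2:  x_2 = 57799·57799+76·6630·6630 = 6681448801,  y_2 = 57799·6630+6630·57799 = 766414740
k=3:  x_3 = 57799·6681448801+76·6630·766414740 = 772362118440199,  y_3 = 57799·766414740+6630·6681448801 = 88596011107890
k=4:  x_4 = 57799·772362118440199+76·6630·88596011107890 = 89283516160768675201,  y_4 = 57799·88596011107890+6630·772362118440199 = 10241521691283453480
k=5:  x_5 = 57799·89283516160768675201+76·6630·10241521691283453480 = 10320995900380175197444999,  y_5 = 57799·10241521691283453480+6630·89283516160768675201 = 1183899424380388644273150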